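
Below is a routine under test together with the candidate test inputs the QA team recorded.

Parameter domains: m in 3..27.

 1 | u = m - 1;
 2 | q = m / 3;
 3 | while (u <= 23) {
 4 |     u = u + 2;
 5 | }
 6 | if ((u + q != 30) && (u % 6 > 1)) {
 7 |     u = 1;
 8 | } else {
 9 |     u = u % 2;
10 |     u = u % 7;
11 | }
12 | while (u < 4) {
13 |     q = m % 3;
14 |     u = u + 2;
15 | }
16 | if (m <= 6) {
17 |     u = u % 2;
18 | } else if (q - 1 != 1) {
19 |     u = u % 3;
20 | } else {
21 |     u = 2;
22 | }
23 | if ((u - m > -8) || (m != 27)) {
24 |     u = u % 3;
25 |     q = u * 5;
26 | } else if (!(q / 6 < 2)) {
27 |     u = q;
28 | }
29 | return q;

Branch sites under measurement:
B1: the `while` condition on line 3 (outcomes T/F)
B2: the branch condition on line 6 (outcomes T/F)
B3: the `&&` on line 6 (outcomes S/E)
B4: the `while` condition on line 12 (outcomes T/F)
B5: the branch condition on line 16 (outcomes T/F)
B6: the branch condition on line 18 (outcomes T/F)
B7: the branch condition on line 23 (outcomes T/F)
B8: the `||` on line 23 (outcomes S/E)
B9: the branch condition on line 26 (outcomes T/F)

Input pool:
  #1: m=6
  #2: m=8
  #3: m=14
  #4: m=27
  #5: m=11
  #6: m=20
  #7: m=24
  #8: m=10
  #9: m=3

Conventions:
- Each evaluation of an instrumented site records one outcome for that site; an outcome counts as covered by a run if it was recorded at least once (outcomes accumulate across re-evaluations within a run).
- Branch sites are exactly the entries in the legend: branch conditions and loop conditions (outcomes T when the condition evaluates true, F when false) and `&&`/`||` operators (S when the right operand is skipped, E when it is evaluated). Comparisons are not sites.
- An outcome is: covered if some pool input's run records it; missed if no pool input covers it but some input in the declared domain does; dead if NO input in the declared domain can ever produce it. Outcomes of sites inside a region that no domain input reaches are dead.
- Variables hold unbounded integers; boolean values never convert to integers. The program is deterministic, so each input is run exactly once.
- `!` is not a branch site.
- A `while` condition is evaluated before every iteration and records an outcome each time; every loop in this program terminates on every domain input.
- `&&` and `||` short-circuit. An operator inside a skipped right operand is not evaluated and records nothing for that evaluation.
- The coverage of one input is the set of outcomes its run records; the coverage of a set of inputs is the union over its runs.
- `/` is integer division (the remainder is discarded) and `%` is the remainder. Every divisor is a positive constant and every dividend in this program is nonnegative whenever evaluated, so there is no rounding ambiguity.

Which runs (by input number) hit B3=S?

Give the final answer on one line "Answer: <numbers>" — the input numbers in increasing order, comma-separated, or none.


input #1 (m=6): never hits B3=S
input #2 (m=8): never hits B3=S
input #3 (m=14): never hits B3=S
input #4 (m=27): never hits B3=S
input #5 (m=11): never hits B3=S
input #6 (m=20): never hits B3=S
input #7 (m=24): never hits B3=S
input #8 (m=10): never hits B3=S
input #9 (m=3): never hits B3=S
Answer: none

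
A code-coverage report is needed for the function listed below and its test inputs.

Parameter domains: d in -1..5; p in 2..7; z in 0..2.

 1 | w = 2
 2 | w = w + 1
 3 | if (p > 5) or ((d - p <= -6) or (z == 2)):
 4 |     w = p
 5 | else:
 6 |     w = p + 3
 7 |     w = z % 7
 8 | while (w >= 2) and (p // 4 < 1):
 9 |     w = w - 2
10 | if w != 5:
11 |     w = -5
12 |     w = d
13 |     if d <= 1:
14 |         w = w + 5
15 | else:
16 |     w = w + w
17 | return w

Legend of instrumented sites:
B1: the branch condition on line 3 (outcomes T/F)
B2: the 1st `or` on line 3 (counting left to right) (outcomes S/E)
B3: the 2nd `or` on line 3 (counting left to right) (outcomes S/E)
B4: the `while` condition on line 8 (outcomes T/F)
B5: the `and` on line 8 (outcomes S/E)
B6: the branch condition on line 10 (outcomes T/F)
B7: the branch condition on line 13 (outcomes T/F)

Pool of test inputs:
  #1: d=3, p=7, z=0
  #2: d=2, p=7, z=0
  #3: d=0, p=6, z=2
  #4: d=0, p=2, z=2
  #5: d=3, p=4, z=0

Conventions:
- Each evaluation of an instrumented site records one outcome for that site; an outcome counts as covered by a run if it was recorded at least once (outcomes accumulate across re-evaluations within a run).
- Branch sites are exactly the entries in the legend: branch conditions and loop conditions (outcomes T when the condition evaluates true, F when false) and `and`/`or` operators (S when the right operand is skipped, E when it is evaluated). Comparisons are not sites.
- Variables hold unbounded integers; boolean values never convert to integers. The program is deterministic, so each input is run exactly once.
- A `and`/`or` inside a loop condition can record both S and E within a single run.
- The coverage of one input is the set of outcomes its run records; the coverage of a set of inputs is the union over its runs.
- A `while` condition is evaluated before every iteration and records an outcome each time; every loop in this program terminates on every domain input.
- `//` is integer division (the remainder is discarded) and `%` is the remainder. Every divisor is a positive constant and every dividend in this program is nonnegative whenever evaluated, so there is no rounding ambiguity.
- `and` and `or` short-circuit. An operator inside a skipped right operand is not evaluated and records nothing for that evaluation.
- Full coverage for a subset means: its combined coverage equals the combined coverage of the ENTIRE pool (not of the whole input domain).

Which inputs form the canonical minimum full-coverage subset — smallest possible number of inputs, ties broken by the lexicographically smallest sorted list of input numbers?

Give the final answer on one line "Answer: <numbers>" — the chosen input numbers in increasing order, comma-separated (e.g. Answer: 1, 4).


input #1, d=3, p=7, z=0: events B2->S, B1->T, B5->E, B4->F, B6->T, B7->F; outcomes B1=T, B2=S, B4=F, B5=E, B6=T, B7=F
input #2, d=2, p=7, z=0: events B2->S, B1->T, B5->E, B4->F, B6->T, B7->F; outcomes B1=T, B2=S, B4=F, B5=E, B6=T, B7=F
input #3, d=0, p=6, z=2: events B2->S, B1->T, B5->E, B4->F, B6->T, B7->T; outcomes B1=T, B2=S, B4=F, B5=E, B6=T, B7=T
input #4, d=0, p=2, z=2: events B2->E, B3->E, B1->T, B5->E, B4->T, B5->S, B4->F, B6->T, B7->T; outcomes B1=T, B2=E, B3=E, B4=T, B4=F, B5=S, B5=E, B6=T, B7=T
input #5, d=3, p=4, z=0: events B2->E, B3->E, B1->F, B5->S, B4->F, B6->T, B7->F; outcomes B1=F, B2=E, B3=E, B4=F, B5=S, B6=T, B7=F
together the pool reaches 12 outcomes: B1=T, B1=F, B2=S, B2=E, B3=E, B4=T, B4=F, B5=S, B5=E, B6=T, B7=T, B7=F
checked all size-1 subsets: none covers 12 outcomes (max 9/12)
checked all size-2 subsets: none covers 12 outcomes (max 11/12)
the canonical winner is {1, 4, 5}: size 3, full 12-outcome coverage, earliest index list among size-3 covers
Answer: 1, 4, 5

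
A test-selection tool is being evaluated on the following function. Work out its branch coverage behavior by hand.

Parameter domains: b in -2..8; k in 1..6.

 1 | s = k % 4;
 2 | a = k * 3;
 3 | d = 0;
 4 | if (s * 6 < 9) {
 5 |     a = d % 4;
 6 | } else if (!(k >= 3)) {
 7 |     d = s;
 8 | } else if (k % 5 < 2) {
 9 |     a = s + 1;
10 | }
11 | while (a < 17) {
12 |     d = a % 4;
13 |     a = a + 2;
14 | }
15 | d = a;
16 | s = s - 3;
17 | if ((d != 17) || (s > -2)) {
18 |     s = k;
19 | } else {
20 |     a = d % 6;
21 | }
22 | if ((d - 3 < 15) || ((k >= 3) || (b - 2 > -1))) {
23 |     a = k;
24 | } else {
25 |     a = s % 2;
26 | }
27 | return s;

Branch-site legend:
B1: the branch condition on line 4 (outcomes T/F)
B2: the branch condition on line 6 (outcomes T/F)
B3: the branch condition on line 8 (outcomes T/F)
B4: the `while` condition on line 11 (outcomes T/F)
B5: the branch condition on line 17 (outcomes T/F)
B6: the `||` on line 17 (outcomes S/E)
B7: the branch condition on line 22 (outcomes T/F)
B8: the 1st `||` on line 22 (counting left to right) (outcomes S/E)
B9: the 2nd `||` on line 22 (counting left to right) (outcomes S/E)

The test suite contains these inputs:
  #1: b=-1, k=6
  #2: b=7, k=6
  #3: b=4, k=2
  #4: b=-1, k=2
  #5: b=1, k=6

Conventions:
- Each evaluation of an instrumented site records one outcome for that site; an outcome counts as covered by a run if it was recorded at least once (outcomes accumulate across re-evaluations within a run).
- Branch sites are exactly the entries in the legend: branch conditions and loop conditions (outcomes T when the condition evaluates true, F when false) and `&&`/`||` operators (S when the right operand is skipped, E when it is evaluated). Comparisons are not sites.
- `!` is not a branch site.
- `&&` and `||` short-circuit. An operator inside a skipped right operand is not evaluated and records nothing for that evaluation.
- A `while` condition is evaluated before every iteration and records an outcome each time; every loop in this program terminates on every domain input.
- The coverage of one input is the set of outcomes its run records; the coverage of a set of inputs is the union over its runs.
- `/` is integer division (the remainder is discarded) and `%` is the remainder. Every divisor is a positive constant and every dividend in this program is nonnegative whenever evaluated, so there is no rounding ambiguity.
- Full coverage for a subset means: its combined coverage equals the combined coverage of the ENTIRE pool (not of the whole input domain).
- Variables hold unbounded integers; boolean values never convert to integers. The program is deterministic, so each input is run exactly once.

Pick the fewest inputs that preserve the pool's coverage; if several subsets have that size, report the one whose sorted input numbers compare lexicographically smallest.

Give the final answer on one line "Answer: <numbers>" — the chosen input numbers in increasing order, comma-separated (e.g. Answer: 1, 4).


input #1, b=-1, k=6: events B1->F, B2->F, B3->T, B4->T, B4->T, B4->T, B4->T, B4->T, B4->T, B4->T, B4->F, B6->E, B5->T, B8->S, ...; outcomes B1=F, B2=F, B3=T, B4=T, B4=F, B5=T, B6=E, B7=T, B8=S
input #2, b=7, k=6: events B1->F, B2->F, B3->T, B4->T, B4->T, B4->T, B4->T, B4->T, B4->T, B4->T, B4->F, B6->E, B5->T, B8->S, ...; outcomes B1=F, B2=F, B3=T, B4=T, B4=F, B5=T, B6=E, B7=T, B8=S
input #3, b=4, k=2: events B1->F, B2->T, B4->T, B4->T, B4->T, B4->T, B4->T, B4->T, B4->F, B6->S, B5->T, B8->E, B9->E, B7->T; outcomes B1=F, B2=T, B4=T, B4=F, B5=T, B6=S, B7=T, B8=E, B9=E
input #4, b=-1, k=2: events B1->F, B2->T, B4->T, B4->T, B4->T, B4->T, B4->T, B4->T, B4->F, B6->S, B5->T, B8->E, B9->E, B7->F; outcomes B1=F, B2=T, B4=T, B4=F, B5=T, B6=S, B7=F, B8=E, B9=E
input #5, b=1, k=6: events B1->F, B2->F, B3->T, B4->T, B4->T, B4->T, B4->T, B4->T, B4->T, B4->T, B4->F, B6->E, B5->T, B8->S, ...; outcomes B1=F, B2=F, B3=T, B4=T, B4=F, B5=T, B6=E, B7=T, B8=S
pool-wide coverage (14 outcomes): B1=F, B2=T, B2=F, B3=T, B4=T, B4=F, B5=T, B6=S, B6=E, B7=T, B7=F, B8=S, B8=E, B9=E
size 1 is not enough: best union over all size-1 subsets is 9/14
size 2: inputs {1, 4} cover all 14 outcomes, and no lexicographically smaller subset of this size does
Answer: 1, 4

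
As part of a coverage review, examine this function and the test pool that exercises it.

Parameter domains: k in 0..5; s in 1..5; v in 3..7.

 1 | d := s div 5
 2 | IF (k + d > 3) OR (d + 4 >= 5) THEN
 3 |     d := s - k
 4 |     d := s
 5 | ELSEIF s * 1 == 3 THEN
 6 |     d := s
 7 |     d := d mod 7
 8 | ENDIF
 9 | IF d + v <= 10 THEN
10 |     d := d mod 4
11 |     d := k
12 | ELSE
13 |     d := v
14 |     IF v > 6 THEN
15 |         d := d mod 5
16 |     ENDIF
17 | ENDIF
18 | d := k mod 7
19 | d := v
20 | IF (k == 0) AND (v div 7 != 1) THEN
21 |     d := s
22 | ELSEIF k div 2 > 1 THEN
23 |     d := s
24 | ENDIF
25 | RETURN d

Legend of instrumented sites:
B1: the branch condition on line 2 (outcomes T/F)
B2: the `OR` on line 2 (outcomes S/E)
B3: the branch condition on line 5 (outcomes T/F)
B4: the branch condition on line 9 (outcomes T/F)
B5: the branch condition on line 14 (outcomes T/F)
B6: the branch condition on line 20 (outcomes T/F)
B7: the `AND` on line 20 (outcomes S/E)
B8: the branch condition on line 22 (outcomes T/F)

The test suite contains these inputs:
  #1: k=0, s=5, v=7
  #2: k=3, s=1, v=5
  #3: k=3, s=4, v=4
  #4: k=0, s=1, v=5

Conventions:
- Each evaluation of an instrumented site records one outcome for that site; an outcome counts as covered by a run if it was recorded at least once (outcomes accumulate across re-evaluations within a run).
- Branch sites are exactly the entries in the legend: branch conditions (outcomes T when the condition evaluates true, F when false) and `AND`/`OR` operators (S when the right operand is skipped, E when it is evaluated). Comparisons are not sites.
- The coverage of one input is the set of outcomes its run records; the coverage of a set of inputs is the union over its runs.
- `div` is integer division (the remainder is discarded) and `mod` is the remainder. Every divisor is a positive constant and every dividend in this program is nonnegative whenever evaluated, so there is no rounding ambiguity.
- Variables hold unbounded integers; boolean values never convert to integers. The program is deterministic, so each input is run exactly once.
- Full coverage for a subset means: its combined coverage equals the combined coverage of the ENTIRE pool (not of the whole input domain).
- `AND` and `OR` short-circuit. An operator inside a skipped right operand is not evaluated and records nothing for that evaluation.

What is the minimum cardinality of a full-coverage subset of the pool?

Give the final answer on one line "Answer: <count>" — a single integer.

#1 (k=0, s=5, v=7) -> covered: B1=T, B2=E, B4=F, B5=T, B6=F, B7=E, B8=F
#2 (k=3, s=1, v=5) -> covered: B1=F, B2=E, B3=F, B4=T, B6=F, B7=S, B8=F
#3 (k=3, s=4, v=4) -> covered: B1=F, B2=E, B3=F, B4=T, B6=F, B7=S, B8=F
#4 (k=0, s=1, v=5) -> covered: B1=F, B2=E, B3=F, B4=T, B6=T, B7=E
union over all inputs: B1=T, B1=F, B2=E, B3=F, B4=T, B4=F, B5=T, B6=T, B6=F, B7=S, B7=E, B8=F (12 outcomes)
every size-1 subset falls short of the 12 outcomes (best: 7/12)
every size-2 subset falls short of the 12 outcomes (best: 11/12)
the canonical winner is {1, 2, 4}: size 3, full 12-outcome coverage, earliest index list among size-3 covers

Answer: 3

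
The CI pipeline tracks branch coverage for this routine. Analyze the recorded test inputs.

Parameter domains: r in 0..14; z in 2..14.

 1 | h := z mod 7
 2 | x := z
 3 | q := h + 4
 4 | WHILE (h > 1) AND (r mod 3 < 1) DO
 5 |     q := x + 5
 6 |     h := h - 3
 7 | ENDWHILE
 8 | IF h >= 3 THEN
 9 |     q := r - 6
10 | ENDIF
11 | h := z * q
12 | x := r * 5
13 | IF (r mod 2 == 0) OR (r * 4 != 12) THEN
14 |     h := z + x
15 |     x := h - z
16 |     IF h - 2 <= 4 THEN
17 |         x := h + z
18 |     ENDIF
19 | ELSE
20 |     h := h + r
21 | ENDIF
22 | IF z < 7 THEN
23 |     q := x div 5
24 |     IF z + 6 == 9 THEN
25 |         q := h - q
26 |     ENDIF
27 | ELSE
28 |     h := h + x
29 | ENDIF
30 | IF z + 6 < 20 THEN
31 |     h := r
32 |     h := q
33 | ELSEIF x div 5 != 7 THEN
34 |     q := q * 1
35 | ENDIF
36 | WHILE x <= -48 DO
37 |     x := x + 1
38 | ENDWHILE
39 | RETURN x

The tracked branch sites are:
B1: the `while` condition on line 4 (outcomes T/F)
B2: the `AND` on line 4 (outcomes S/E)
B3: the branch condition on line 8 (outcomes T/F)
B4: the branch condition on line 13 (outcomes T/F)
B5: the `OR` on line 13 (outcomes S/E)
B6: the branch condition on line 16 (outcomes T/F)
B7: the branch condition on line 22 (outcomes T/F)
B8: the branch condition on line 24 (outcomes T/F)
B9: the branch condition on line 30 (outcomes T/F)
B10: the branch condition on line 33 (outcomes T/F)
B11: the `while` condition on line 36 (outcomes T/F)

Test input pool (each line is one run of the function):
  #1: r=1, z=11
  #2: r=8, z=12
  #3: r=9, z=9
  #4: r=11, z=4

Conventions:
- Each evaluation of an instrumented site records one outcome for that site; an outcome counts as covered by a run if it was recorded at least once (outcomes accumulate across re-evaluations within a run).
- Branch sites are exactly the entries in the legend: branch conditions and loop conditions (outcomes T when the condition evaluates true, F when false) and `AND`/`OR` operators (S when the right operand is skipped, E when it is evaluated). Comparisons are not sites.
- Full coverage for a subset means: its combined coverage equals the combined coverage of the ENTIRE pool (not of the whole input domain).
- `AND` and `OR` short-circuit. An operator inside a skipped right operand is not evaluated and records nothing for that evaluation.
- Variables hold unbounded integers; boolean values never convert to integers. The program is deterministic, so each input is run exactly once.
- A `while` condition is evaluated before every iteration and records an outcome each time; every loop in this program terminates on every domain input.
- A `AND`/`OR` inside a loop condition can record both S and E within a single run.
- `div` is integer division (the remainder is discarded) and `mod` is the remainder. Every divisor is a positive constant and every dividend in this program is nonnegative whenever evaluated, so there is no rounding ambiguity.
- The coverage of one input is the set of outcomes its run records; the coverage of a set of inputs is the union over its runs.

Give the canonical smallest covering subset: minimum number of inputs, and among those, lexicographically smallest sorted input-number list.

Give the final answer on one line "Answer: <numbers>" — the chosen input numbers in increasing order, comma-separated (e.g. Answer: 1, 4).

run #1 (r=1, z=11) runs B2->E, B1->F, B3->T, B5->E, B4->T, B6->F, B7->F, B9->T, B11->F; records B1=F, B2=E, B3=T, B4=T, B5=E, B6=F, B7=F, B9=T, B11=F
run #2 (r=8, z=12) runs B2->E, B1->F, B3->T, B5->S, B4->T, B6->F, B7->F, B9->T, B11->F; records B1=F, B2=E, B3=T, B4=T, B5=S, B6=F, B7=F, B9=T, B11=F
run #3 (r=9, z=9) runs B2->E, B1->T, B2->S, B1->F, B3->F, B5->E, B4->T, B6->F, B7->F, B9->T, B11->F; records B1=T, B1=F, B2=S, B2=E, B3=F, B4=T, B5=E, B6=F, B7=F, B9=T, B11=F
run #4 (r=11, z=4) runs B2->E, B1->F, B3->T, B5->E, B4->T, B6->F, B7->T, B8->F, B9->T, B11->F; records B1=F, B2=E, B3=T, B4=T, B5=E, B6=F, B7=T, B8=F, B9=T, B11=F
the full pool covers 15 outcomes: B1=T, B1=F, B2=S, B2=E, B3=T, B3=F, B4=T, B5=S, B5=E, B6=F, B7=T, B7=F, B8=F, B9=T, B11=F
size 1 is not enough: best union over all size-1 subsets is 11/15
size 2 is not enough: best union over all size-2 subsets is 14/15
size 3: inputs {2, 3, 4} cover all 15 outcomes, and no lexicographically smaller subset of this size does

Answer: 2, 3, 4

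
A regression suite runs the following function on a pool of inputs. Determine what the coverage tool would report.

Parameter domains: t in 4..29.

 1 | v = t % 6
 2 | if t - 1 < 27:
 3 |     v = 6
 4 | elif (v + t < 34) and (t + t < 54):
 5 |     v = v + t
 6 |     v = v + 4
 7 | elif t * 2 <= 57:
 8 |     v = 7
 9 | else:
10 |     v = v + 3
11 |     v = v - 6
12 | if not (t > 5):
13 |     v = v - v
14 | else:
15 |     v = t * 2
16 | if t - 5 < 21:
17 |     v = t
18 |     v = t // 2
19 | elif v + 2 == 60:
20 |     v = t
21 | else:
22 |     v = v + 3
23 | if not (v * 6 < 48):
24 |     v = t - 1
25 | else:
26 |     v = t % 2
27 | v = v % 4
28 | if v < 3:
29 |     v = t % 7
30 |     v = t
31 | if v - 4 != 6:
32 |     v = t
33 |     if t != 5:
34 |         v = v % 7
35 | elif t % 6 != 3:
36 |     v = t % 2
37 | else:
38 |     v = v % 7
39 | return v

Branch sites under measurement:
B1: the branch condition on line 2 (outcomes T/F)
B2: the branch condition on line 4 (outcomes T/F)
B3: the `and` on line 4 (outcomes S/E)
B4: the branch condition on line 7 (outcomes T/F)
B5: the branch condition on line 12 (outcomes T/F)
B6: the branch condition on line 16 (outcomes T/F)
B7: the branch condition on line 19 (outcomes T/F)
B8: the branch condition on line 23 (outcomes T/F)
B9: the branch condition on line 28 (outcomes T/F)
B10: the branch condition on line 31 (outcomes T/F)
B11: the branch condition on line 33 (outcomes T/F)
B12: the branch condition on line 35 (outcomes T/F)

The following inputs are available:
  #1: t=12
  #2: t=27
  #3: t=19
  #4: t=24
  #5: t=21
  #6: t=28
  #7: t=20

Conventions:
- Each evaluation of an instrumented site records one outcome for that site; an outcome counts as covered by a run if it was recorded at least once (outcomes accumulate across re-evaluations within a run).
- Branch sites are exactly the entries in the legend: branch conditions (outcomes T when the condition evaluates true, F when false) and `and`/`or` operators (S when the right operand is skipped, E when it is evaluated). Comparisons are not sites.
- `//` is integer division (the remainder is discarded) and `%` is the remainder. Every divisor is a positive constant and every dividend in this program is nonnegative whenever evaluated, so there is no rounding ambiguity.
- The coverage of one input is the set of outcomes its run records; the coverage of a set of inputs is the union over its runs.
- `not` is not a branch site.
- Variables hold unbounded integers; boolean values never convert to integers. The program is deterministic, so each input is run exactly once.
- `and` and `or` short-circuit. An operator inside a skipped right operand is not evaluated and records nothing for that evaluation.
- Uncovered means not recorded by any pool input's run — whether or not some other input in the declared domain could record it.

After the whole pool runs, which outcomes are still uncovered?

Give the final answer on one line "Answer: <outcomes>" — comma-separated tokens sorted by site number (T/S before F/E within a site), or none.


test 1 (t=12) fires B1->T, B5->F, B6->T, B8->F, B9->T, B10->T, B11->T; hits B1=T, B5=F, B6=T, B8=F, B9=T, B10=T, B11=T
test 2 (t=27) fires B1->T, B5->F, B6->F, B7->F, B8->T, B9->T, B10->T, B11->T; hits B1=T, B5=F, B6=F, B7=F, B8=T, B9=T, B10=T, B11=T
test 3 (t=19) fires B1->T, B5->F, B6->T, B8->T, B9->T, B10->T, B11->T; hits B1=T, B5=F, B6=T, B8=T, B9=T, B10=T, B11=T
test 4 (t=24) fires B1->T, B5->F, B6->T, B8->T, B9->F, B10->T, B11->T; hits B1=T, B5=F, B6=T, B8=T, B9=F, B10=T, B11=T
test 5 (t=21) fires B1->T, B5->F, B6->T, B8->T, B9->T, B10->T, B11->T; hits B1=T, B5=F, B6=T, B8=T, B9=T, B10=T, B11=T
test 6 (t=28) fires B1->F, B3->E, B2->F, B4->T, B5->F, B6->F, B7->F, B8->T, B9->F, B10->T, B11->T; hits B1=F, B2=F, B3=E, B4=T, B5=F, B6=F, B7=F, B8=T, B9=F, B10=T, B11=T
test 7 (t=20) fires B1->T, B5->F, B6->T, B8->T, B9->F, B10->T, B11->T; hits B1=T, B5=F, B6=T, B8=T, B9=F, B10=T, B11=T
union over the pool: B1=T, B1=F, B2=F, B3=E, B4=T, B5=F, B6=T, B6=F, B7=F, B8=T, B8=F, B9=T, B9=F, B10=T, B11=T
uncovered (9 of 24): B2=T, B3=S, B4=F, B5=T, B7=T, B10=F, B11=F, B12=T, B12=F
Answer: B2=T, B3=S, B4=F, B5=T, B7=T, B10=F, B11=F, B12=T, B12=F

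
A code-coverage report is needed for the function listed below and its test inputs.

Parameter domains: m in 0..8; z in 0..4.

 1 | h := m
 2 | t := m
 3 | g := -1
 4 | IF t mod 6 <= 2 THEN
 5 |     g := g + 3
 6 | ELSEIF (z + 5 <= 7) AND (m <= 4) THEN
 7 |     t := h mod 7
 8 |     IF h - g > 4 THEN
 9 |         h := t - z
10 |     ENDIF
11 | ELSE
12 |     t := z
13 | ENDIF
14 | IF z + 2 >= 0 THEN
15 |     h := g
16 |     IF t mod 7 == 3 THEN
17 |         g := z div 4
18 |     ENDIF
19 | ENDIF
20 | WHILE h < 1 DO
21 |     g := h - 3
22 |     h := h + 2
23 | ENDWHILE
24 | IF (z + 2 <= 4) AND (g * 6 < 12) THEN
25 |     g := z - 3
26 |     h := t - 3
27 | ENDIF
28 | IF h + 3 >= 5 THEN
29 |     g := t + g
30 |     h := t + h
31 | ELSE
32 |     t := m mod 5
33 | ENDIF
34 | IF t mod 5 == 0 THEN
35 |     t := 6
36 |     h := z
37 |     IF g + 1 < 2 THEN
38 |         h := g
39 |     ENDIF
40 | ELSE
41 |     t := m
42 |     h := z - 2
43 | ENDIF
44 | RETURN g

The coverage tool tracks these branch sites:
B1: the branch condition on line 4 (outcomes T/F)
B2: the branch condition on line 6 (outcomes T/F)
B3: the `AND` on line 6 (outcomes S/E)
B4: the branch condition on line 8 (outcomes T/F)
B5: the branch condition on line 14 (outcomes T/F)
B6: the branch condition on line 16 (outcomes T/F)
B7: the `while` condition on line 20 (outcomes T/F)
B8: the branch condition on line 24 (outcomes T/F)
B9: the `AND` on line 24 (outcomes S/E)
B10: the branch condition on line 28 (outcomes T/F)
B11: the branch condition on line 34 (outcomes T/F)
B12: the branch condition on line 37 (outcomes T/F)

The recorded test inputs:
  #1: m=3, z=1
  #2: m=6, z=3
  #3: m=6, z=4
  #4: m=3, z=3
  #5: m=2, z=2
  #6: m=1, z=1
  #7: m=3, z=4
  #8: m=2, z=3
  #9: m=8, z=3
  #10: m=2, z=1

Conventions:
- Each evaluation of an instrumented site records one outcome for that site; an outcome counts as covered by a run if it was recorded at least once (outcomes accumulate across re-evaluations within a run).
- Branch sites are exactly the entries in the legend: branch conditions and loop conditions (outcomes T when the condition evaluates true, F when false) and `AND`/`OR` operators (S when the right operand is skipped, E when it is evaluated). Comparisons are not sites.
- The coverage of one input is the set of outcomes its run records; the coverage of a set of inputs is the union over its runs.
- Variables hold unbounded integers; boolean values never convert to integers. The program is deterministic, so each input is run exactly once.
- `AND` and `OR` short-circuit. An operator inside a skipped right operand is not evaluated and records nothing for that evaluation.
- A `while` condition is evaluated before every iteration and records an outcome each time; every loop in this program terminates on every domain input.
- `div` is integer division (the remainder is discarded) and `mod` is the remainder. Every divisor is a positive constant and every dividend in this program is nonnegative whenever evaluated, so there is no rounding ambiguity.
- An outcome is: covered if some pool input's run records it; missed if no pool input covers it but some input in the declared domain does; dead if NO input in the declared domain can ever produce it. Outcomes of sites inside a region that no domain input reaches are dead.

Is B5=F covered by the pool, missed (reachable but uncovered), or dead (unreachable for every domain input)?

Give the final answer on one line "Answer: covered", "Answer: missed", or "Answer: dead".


no pool input records B5=F
checking all 45 inputs in the declared domain: B5=F is never recorded -> dead
Answer: dead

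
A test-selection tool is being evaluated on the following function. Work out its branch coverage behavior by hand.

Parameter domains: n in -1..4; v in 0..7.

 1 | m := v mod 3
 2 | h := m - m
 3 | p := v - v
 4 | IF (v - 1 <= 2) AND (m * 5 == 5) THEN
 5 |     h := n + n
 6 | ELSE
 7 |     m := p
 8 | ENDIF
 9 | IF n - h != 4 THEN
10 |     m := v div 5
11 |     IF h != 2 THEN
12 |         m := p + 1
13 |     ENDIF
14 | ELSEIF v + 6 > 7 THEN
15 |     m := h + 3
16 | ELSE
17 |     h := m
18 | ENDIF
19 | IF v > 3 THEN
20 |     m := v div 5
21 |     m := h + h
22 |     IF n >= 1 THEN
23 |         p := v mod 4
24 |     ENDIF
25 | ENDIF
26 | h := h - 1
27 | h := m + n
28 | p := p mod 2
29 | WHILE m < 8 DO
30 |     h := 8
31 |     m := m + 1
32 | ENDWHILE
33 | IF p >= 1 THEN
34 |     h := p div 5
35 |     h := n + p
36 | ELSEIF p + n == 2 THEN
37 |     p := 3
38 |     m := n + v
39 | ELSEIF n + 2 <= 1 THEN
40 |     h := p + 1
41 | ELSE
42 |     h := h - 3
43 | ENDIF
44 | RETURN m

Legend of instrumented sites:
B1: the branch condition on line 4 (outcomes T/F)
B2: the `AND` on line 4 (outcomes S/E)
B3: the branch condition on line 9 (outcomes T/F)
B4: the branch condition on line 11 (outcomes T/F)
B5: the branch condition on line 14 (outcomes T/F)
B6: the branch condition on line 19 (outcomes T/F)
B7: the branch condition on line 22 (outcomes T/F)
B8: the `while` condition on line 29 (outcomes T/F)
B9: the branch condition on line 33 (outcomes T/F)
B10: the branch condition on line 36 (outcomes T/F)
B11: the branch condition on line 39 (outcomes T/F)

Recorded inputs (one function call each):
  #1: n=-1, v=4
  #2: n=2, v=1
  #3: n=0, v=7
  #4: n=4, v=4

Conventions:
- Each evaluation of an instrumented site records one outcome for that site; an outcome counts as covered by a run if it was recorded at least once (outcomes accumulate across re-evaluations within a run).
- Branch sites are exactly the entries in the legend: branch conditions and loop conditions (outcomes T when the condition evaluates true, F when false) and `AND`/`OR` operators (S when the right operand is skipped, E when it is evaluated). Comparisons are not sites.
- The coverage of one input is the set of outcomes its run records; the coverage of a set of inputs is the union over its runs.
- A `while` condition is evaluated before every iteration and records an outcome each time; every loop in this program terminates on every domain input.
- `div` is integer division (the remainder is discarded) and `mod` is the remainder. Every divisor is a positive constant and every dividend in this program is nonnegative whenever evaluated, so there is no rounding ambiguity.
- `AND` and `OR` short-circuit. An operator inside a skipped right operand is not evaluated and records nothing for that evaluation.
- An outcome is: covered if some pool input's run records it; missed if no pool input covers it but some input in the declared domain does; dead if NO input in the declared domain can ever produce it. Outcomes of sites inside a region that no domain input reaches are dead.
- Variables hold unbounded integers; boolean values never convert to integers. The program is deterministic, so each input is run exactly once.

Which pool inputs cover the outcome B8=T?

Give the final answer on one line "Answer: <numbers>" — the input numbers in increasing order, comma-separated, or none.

input #1 (n=-1, v=4): produces B8=T
input #2 (n=2, v=1): produces B8=T
input #3 (n=0, v=7): produces B8=T
input #4 (n=4, v=4): produces B8=T

Answer: 1, 2, 3, 4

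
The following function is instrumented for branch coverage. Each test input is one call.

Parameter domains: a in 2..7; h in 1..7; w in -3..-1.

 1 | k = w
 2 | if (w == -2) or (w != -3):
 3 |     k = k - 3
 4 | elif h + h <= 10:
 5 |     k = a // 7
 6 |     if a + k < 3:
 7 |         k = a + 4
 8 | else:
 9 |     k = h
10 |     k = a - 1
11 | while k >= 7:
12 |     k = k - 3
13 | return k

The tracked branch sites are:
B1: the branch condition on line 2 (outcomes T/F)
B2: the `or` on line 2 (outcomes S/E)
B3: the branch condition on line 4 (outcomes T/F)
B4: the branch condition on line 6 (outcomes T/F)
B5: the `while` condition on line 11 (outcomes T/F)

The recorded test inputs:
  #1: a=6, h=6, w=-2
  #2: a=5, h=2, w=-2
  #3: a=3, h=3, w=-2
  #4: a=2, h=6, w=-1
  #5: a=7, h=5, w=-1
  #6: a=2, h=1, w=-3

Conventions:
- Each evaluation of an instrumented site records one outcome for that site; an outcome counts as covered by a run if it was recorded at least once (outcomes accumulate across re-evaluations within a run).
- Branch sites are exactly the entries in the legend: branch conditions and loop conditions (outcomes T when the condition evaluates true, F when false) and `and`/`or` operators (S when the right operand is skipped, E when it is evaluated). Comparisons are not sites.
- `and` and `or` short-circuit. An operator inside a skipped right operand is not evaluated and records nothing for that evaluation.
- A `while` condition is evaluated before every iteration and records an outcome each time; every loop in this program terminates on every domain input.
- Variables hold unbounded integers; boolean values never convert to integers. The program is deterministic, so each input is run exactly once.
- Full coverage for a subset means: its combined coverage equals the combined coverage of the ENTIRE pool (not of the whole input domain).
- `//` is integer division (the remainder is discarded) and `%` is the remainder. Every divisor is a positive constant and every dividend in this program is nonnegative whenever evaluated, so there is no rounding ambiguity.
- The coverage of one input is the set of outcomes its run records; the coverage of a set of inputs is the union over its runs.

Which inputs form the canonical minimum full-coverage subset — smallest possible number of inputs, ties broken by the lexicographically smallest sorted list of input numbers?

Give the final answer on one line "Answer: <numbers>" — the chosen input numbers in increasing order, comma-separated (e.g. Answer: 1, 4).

run #1 (a=6, h=6, w=-2) runs B2->S, B1->T, B5->F; records B1=T, B2=S, B5=F
run #2 (a=5, h=2, w=-2) runs B2->S, B1->T, B5->F; records B1=T, B2=S, B5=F
run #3 (a=3, h=3, w=-2) runs B2->S, B1->T, B5->F; records B1=T, B2=S, B5=F
run #4 (a=2, h=6, w=-1) runs B2->E, B1->T, B5->F; records B1=T, B2=E, B5=F
run #5 (a=7, h=5, w=-1) runs B2->E, B1->T, B5->F; records B1=T, B2=E, B5=F
run #6 (a=2, h=1, w=-3) runs B2->E, B1->F, B3->T, B4->T, B5->F; records B1=F, B2=E, B3=T, B4=T, B5=F
pool-wide coverage (7 outcomes): B1=T, B1=F, B2=S, B2=E, B3=T, B4=T, B5=F
no size-1 subset reaches all 7 outcomes (best union: 5/7)
at size 2, {1, 6} reaches all 7 outcomes; every lexicographically earlier size-2 subset fails

Answer: 1, 6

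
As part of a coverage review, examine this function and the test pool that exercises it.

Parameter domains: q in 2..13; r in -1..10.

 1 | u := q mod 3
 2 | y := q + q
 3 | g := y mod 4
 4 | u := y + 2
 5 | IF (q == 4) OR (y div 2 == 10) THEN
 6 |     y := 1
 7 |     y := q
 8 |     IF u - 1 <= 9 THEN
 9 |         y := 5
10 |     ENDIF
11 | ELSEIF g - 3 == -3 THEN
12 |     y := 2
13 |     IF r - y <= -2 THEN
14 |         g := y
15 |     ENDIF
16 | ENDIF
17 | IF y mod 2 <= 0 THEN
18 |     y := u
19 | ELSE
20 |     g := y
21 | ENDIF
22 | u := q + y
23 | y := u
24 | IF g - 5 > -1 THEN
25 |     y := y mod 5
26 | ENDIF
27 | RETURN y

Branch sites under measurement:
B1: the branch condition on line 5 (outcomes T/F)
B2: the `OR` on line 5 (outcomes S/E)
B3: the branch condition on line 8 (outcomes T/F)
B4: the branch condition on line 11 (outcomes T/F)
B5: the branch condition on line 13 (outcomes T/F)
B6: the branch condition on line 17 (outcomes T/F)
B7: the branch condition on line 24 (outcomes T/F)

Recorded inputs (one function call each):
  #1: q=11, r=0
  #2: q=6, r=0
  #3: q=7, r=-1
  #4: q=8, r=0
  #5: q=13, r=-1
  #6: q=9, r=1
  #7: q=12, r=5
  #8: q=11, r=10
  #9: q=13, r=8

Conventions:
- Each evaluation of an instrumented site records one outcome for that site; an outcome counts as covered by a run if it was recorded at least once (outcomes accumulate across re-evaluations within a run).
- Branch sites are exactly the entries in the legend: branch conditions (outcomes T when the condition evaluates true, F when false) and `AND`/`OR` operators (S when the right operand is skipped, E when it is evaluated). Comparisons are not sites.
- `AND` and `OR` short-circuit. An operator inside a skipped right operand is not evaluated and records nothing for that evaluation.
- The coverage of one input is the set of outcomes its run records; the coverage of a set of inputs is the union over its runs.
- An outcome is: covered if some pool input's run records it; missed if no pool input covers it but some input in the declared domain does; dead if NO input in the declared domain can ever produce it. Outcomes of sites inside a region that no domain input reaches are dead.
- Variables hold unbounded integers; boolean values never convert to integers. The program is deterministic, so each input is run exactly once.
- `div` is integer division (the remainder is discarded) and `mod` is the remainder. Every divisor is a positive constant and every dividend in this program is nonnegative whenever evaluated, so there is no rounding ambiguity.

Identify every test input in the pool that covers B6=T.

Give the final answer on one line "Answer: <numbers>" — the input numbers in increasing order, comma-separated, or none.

input #1 (q=11, r=0): records B6=T
input #2 (q=6, r=0): records B6=T
input #3 (q=7, r=-1): records B6=T
input #4 (q=8, r=0): records B6=T
input #5 (q=13, r=-1): records B6=T
input #6 (q=9, r=1): records B6=T
input #7 (q=12, r=5): records B6=T
input #8 (q=11, r=10): records B6=T
input #9 (q=13, r=8): records B6=T

Answer: 1, 2, 3, 4, 5, 6, 7, 8, 9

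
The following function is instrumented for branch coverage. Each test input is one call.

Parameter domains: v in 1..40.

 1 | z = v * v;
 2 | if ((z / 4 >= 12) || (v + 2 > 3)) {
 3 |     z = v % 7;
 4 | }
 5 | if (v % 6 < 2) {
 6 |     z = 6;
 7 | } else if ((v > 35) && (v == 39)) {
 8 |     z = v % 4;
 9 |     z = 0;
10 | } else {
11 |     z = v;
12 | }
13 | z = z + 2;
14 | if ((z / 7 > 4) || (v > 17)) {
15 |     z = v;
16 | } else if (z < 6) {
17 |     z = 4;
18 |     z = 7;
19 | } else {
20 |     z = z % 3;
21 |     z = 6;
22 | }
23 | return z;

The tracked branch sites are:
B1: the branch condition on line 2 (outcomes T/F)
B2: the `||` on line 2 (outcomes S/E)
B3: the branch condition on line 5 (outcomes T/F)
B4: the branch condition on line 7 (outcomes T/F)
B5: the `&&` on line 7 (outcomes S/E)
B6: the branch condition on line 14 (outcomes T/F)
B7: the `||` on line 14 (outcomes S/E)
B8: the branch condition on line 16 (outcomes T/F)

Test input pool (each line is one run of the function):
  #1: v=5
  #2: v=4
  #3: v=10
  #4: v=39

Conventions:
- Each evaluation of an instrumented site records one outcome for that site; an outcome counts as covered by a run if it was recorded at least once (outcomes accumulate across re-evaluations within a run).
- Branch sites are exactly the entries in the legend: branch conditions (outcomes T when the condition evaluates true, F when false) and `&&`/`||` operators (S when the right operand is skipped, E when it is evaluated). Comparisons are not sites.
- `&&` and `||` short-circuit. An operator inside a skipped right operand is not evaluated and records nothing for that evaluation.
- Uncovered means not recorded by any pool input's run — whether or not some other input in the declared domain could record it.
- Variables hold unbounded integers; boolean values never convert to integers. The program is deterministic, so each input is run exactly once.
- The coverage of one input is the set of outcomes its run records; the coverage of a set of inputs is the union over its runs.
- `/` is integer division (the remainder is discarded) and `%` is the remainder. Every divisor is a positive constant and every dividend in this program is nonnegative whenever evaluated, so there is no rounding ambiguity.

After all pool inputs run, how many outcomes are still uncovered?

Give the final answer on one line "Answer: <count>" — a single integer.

run #1 (v=5) records B1=T, B2=E, B3=F, B4=F, B5=S, B6=F, B7=E, B8=F
run #2 (v=4) records B1=T, B2=E, B3=F, B4=F, B5=S, B6=F, B7=E, B8=F
run #3 (v=10) records B1=T, B2=S, B3=F, B4=F, B5=S, B6=F, B7=E, B8=F
run #4 (v=39) records B1=T, B2=S, B3=F, B4=T, B5=E, B6=T, B7=E
union over the pool: B1=T, B2=S, B2=E, B3=F, B4=T, B4=F, B5=S, B5=E, B6=T, B6=F, B7=E, B8=F
uncovered (4 of 16): B1=F, B3=T, B7=S, B8=T

Answer: 4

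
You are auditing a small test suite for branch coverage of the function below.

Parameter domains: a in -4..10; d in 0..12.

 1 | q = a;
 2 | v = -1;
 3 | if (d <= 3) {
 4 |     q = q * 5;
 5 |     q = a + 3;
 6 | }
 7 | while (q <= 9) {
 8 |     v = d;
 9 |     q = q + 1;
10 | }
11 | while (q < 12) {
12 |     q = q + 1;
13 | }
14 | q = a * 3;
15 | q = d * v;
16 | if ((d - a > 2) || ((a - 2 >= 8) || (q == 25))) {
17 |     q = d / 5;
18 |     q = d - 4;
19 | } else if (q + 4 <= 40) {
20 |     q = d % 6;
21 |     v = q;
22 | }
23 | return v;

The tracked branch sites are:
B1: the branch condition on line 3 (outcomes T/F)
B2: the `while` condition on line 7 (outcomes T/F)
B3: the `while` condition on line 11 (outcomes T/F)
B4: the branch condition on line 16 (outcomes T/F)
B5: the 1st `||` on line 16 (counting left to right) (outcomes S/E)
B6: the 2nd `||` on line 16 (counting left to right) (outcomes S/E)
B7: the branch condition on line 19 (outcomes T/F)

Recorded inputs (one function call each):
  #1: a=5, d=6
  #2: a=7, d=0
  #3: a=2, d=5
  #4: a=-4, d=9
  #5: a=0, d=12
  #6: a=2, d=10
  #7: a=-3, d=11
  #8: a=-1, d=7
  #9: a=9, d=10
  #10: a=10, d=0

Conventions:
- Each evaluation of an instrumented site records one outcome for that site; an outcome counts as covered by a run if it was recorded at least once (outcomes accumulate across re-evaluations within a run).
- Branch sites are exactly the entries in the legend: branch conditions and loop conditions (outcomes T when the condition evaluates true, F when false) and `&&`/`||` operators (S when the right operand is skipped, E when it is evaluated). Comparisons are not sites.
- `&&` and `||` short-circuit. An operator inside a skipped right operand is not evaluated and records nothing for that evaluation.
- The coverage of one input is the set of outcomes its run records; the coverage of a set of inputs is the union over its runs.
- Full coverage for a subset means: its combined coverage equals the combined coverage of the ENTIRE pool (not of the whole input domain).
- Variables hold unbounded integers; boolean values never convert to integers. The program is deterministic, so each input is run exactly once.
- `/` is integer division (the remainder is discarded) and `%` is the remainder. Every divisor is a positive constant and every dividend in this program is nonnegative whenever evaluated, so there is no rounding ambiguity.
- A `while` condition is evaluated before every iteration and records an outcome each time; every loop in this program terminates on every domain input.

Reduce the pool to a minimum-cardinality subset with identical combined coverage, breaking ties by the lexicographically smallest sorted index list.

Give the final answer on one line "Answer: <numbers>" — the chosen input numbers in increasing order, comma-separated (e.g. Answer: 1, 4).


run #1 (a=5, d=6) runs B1->F, B2->T, B2->T, B2->T, B2->T, B2->T, B2->F, B3->T, B3->T, B3->F, B5->E, B6->E, B4->F, B7->T; records B1=F, B2=T, B2=F, B3=T, B3=F, B4=F, B5=E, B6=E, B7=T
run #2 (a=7, d=0) runs B1->T, B2->F, B3->T, B3->T, B3->F, B5->E, B6->E, B4->F, B7->T; records B1=T, B2=F, B3=T, B3=F, B4=F, B5=E, B6=E, B7=T
run #3 (a=2, d=5) runs B1->F, B2->T, B2->T, B2->T, B2->T, B2->T, B2->T, B2->T, B2->T, B2->F, B3->T, B3->T, B3->F, B5->S, ...; records B1=F, B2=T, B2=F, B3=T, B3=F, B4=T, B5=S
run #4 (a=-4, d=9) runs B1->F, B2->T, B2->T, B2->T, B2->T, B2->T, B2->T, B2->T, B2->T, B2->T, B2->T, B2->T, B2->T, B2->T, ...; records B1=F, B2=T, B2=F, B3=T, B3=F, B4=T, B5=S
run #5 (a=0, d=12) runs B1->F, B2->T, B2->T, B2->T, B2->T, B2->T, B2->T, B2->T, B2->T, B2->T, B2->T, B2->F, B3->T, B3->T, ...; records B1=F, B2=T, B2=F, B3=T, B3=F, B4=T, B5=S
run #6 (a=2, d=10) runs B1->F, B2->T, B2->T, B2->T, B2->T, B2->T, B2->T, B2->T, B2->T, B2->F, B3->T, B3->T, B3->F, B5->S, ...; records B1=F, B2=T, B2=F, B3=T, B3=F, B4=T, B5=S
run #7 (a=-3, d=11) runs B1->F, B2->T, B2->T, B2->T, B2->T, B2->T, B2->T, B2->T, B2->T, B2->T, B2->T, B2->T, B2->T, B2->T, ...; records B1=F, B2=T, B2=F, B3=T, B3=F, B4=T, B5=S
run #8 (a=-1, d=7) runs B1->F, B2->T, B2->T, B2->T, B2->T, B2->T, B2->T, B2->T, B2->T, B2->T, B2->T, B2->T, B2->F, B3->T, ...; records B1=F, B2=T, B2=F, B3=T, B3=F, B4=T, B5=S
run #9 (a=9, d=10) runs B1->F, B2->T, B2->F, B3->T, B3->T, B3->F, B5->E, B6->E, B4->F, B7->F; records B1=F, B2=T, B2=F, B3=T, B3=F, B4=F, B5=E, B6=E, B7=F
run #10 (a=10, d=0) runs B1->T, B2->F, B3->F, B5->E, B6->S, B4->T; records B1=T, B2=F, B3=F, B4=T, B5=E, B6=S
union over all inputs: B1=T, B1=F, B2=T, B2=F, B3=T, B3=F, B4=T, B4=F, B5=S, B5=E, B6=S, B6=E, B7=T, B7=F (14 outcomes)
size 1 is not enough: best union over all size-1 subsets is 9/14
size 2 is not enough: best union over all size-2 subsets is 12/14
size 3 is not enough: best union over all size-3 subsets is 13/14
inputs {1, 3, 9, 10} (size 4) cover everything; no size-4 subset with a lexicographically smaller index list covers all 14
Answer: 1, 3, 9, 10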